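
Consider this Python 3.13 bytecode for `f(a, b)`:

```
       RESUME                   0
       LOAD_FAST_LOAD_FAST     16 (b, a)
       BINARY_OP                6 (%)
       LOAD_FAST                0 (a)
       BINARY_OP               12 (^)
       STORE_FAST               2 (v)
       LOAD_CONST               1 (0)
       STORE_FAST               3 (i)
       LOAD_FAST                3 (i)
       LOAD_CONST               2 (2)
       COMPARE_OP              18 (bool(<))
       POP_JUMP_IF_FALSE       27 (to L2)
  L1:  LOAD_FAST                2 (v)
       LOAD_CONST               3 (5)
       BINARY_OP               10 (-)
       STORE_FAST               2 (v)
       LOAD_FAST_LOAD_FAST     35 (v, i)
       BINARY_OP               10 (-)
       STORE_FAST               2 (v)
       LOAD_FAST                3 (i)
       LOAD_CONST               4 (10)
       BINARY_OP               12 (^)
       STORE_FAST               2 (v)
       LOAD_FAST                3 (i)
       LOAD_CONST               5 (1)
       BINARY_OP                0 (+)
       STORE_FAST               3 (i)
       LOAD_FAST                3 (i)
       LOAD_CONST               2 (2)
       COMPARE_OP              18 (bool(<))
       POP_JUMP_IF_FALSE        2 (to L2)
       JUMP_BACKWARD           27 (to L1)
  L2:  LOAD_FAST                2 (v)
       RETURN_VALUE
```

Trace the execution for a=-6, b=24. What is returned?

11

LOAD_FAST_LOAD_FAST b,a → push 24,-6. Stack: [24, -6]
BINARY_OP % → 24 % -6 = 0. Stack: [0]
LOAD_FAST a → push -6. Stack: [0, -6]
BINARY_OP ^ → 0 ^ -6 = -6. Stack: [-6]
STORE_FAST v → v=-6. Stack: []
LOAD_CONST → push 0. Stack: [0]
STORE_FAST i → i=0. Stack: []
LOAD_FAST i → push 0. Stack: [0]
LOAD_CONST → push 2. Stack: [0, 2]
COMPARE_OP bool(<) → 0 vs 2 = True. Stack: [True]
POP_JUMP_IF_FALSE → pop True; no jump. Stack: []
LOAD_FAST v → push -6. Stack: [-6]
LOAD_CONST → push 5. Stack: [-6, 5]
BINARY_OP - → -6 - 5 = -11. Stack: [-11]
STORE_FAST v → v=-11. Stack: []
LOAD_FAST_LOAD_FAST v,i → push -11,0. Stack: [-11, 0]
BINARY_OP - → -11 - 0 = -11. Stack: [-11]
STORE_FAST v → v=-11. Stack: []
LOAD_FAST i → push 0. Stack: [0]
LOAD_CONST → push 10. Stack: [0, 10]
BINARY_OP ^ → 0 ^ 10 = 10. Stack: [10]
STORE_FAST v → v=10. Stack: []
LOAD_FAST i → push 0. Stack: [0]
LOAD_CONST → push 1. Stack: [0, 1]
BINARY_OP + → 0 + 1 = 1. Stack: [1]
STORE_FAST i → i=1. Stack: []
LOAD_FAST i → push 1. Stack: [1]
LOAD_CONST → push 2. Stack: [1, 2]
COMPARE_OP bool(<) → 1 vs 2 = True. Stack: [True]
POP_JUMP_IF_FALSE → pop True; no jump. Stack: []
LOAD_FAST v → push 10. Stack: [10]
LOAD_CONST → push 5. Stack: [10, 5]
BINARY_OP - → 10 - 5 = 5. Stack: [5]
STORE_FAST v → v=5. Stack: []
LOAD_FAST_LOAD_FAST v,i → push 5,1. Stack: [5, 1]
BINARY_OP - → 5 - 1 = 4. Stack: [4]
STORE_FAST v → v=4. Stack: []
LOAD_FAST i → push 1. Stack: [1]
LOAD_CONST → push 10. Stack: [1, 10]
BINARY_OP ^ → 1 ^ 10 = 11. Stack: [11]
STORE_FAST v → v=11. Stack: []
LOAD_FAST i → push 1. Stack: [1]
LOAD_CONST → push 1. Stack: [1, 1]
BINARY_OP + → 1 + 1 = 2. Stack: [2]
STORE_FAST i → i=2. Stack: []
LOAD_FAST i → push 2. Stack: [2]
LOAD_CONST → push 2. Stack: [2, 2]
COMPARE_OP bool(<) → 2 vs 2 = False. Stack: [False]
POP_JUMP_IF_FALSE → pop False; jump. Stack: []
LOAD_FAST v → push 11. Stack: [11]
RETURN_VALUE → return 11.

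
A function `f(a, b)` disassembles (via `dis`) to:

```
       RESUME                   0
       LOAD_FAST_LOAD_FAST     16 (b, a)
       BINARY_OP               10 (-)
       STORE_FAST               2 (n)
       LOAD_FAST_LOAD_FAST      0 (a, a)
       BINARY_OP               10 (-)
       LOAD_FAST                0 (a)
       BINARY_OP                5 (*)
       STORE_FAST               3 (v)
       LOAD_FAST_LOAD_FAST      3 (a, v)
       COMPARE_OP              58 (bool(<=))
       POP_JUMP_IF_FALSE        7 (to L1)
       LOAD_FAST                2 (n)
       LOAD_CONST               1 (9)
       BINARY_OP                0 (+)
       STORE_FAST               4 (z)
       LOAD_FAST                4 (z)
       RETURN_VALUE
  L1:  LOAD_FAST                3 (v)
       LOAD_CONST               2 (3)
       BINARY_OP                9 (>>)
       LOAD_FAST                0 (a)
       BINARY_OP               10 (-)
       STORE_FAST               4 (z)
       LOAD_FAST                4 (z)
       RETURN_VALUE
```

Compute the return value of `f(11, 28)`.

LOAD_FAST_LOAD_FAST b,a → push 28,11. Stack: [28, 11]
BINARY_OP - → 28 - 11 = 17. Stack: [17]
STORE_FAST n → n=17. Stack: []
LOAD_FAST_LOAD_FAST a,a → push 11,11. Stack: [11, 11]
BINARY_OP - → 11 - 11 = 0. Stack: [0]
LOAD_FAST a → push 11. Stack: [0, 11]
BINARY_OP * → 0 * 11 = 0. Stack: [0]
STORE_FAST v → v=0. Stack: []
LOAD_FAST_LOAD_FAST a,v → push 11,0. Stack: [11, 0]
COMPARE_OP bool(<=) → 11 vs 0 = False. Stack: [False]
POP_JUMP_IF_FALSE → pop False; jump. Stack: []
LOAD_FAST v → push 0. Stack: [0]
LOAD_CONST → push 3. Stack: [0, 3]
BINARY_OP >> → 0 >> 3 = 0. Stack: [0]
LOAD_FAST a → push 11. Stack: [0, 11]
BINARY_OP - → 0 - 11 = -11. Stack: [-11]
STORE_FAST z → z=-11. Stack: []
LOAD_FAST z → push -11. Stack: [-11]
RETURN_VALUE → return -11.

-11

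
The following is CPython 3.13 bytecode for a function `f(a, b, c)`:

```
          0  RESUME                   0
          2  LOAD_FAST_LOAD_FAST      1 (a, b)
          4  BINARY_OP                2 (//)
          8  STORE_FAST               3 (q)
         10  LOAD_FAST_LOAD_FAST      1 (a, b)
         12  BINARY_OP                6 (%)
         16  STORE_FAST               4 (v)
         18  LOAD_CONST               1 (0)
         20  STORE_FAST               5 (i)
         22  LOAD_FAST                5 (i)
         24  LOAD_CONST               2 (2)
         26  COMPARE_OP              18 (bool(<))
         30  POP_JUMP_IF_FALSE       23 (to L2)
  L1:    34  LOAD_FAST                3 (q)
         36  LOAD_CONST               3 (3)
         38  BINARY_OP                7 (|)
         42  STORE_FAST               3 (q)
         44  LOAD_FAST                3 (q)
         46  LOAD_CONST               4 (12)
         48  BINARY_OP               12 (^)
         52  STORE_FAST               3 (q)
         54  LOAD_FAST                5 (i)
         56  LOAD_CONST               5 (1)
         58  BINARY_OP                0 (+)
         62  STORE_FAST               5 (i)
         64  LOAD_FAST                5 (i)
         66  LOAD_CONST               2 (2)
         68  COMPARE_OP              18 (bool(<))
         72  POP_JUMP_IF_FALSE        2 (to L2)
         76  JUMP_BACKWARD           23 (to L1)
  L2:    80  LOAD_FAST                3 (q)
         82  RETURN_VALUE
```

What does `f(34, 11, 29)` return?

LOAD_FAST_LOAD_FAST a,b → push 34,11. Stack: [34, 11]
BINARY_OP // → 34 // 11 = 3. Stack: [3]
STORE_FAST q → q=3. Stack: []
LOAD_FAST_LOAD_FAST a,b → push 34,11. Stack: [34, 11]
BINARY_OP % → 34 % 11 = 1. Stack: [1]
STORE_FAST v → v=1. Stack: []
LOAD_CONST → push 0. Stack: [0]
STORE_FAST i → i=0. Stack: []
LOAD_FAST i → push 0. Stack: [0]
LOAD_CONST → push 2. Stack: [0, 2]
COMPARE_OP bool(<) → 0 vs 2 = True. Stack: [True]
POP_JUMP_IF_FALSE → pop True; no jump. Stack: []
LOAD_FAST q → push 3. Stack: [3]
LOAD_CONST → push 3. Stack: [3, 3]
BINARY_OP | → 3 | 3 = 3. Stack: [3]
STORE_FAST q → q=3. Stack: []
LOAD_FAST q → push 3. Stack: [3]
LOAD_CONST → push 12. Stack: [3, 12]
BINARY_OP ^ → 3 ^ 12 = 15. Stack: [15]
STORE_FAST q → q=15. Stack: []
LOAD_FAST i → push 0. Stack: [0]
LOAD_CONST → push 1. Stack: [0, 1]
BINARY_OP + → 0 + 1 = 1. Stack: [1]
STORE_FAST i → i=1. Stack: []
LOAD_FAST i → push 1. Stack: [1]
LOAD_CONST → push 2. Stack: [1, 2]
COMPARE_OP bool(<) → 1 vs 2 = True. Stack: [True]
POP_JUMP_IF_FALSE → pop True; no jump. Stack: []
LOAD_FAST q → push 15. Stack: [15]
LOAD_CONST → push 3. Stack: [15, 3]
BINARY_OP | → 15 | 3 = 15. Stack: [15]
STORE_FAST q → q=15. Stack: []
LOAD_FAST q → push 15. Stack: [15]
LOAD_CONST → push 12. Stack: [15, 12]
BINARY_OP ^ → 15 ^ 12 = 3. Stack: [3]
STORE_FAST q → q=3. Stack: []
LOAD_FAST i → push 1. Stack: [1]
LOAD_CONST → push 1. Stack: [1, 1]
BINARY_OP + → 1 + 1 = 2. Stack: [2]
STORE_FAST i → i=2. Stack: []
LOAD_FAST i → push 2. Stack: [2]
LOAD_CONST → push 2. Stack: [2, 2]
COMPARE_OP bool(<) → 2 vs 2 = False. Stack: [False]
POP_JUMP_IF_FALSE → pop False; jump. Stack: []
LOAD_FAST q → push 3. Stack: [3]
RETURN_VALUE → return 3.

3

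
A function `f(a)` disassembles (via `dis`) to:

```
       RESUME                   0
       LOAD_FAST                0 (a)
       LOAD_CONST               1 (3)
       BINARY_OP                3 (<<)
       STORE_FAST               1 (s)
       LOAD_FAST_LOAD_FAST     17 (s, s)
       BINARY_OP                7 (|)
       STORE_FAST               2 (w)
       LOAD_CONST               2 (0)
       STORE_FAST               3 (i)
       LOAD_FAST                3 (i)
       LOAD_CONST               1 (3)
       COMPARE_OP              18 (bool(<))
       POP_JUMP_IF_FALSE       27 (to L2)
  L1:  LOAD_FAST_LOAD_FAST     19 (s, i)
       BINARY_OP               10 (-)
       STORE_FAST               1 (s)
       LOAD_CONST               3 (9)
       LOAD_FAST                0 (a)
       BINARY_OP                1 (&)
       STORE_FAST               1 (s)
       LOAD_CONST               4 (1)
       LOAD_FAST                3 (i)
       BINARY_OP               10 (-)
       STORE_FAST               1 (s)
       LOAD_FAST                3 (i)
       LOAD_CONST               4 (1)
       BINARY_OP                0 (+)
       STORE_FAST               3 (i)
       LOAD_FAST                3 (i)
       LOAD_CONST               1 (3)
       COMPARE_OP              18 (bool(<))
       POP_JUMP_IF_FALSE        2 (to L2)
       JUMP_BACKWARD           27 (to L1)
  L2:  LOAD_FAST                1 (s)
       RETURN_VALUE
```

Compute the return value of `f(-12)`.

LOAD_FAST a → push -12
LOAD_CONST → push 3
BINARY_OP << → -12 << 3 = -96
STORE_FAST s → s=-96
LOAD_FAST_LOAD_FAST s,s → push -96,-96
BINARY_OP | → -96 | -96 = -96
STORE_FAST w → w=-96
LOAD_CONST → push 0
STORE_FAST i → i=0
LOAD_FAST i → push 0
LOAD_CONST → push 3
COMPARE_OP bool(<) → 0 vs 3 = True
POP_JUMP_IF_FALSE → pop True; no jump
LOAD_FAST_LOAD_FAST s,i → push -96,0
BINARY_OP - → -96 - 0 = -96
STORE_FAST s → s=-96
LOAD_CONST → push 9
LOAD_FAST a → push -12
BINARY_OP & → 9 & -12 = 0
STORE_FAST s → s=0
LOAD_CONST → push 1
LOAD_FAST i → push 0
BINARY_OP - → 1 - 0 = 1
STORE_FAST s → s=1
LOAD_FAST i → push 0
LOAD_CONST → push 1
BINARY_OP + → 0 + 1 = 1
STORE_FAST i → i=1
LOAD_FAST i → push 1
LOAD_CONST → push 3
COMPARE_OP bool(<) → 1 vs 3 = True
POP_JUMP_IF_FALSE → pop True; no jump
LOAD_FAST_LOAD_FAST s,i → push 1,1
BINARY_OP - → 1 - 1 = 0
STORE_FAST s → s=0
LOAD_CONST → push 9
LOAD_FAST a → push -12
BINARY_OP & → 9 & -12 = 0
STORE_FAST s → s=0
LOAD_CONST → push 1
LOAD_FAST i → push 1
BINARY_OP - → 1 - 1 = 0
STORE_FAST s → s=0
LOAD_FAST i → push 1
LOAD_CONST → push 1
BINARY_OP + → 1 + 1 = 2
STORE_FAST i → i=2
LOAD_FAST i → push 2
LOAD_CONST → push 3
COMPARE_OP bool(<) → 2 vs 3 = True
POP_JUMP_IF_FALSE → pop True; no jump
LOAD_FAST_LOAD_FAST s,i → push 0,2
BINARY_OP - → 0 - 2 = -2
STORE_FAST s → s=-2
LOAD_CONST → push 9
LOAD_FAST a → push -12
BINARY_OP & → 9 & -12 = 0
STORE_FAST s → s=0
LOAD_CONST → push 1
LOAD_FAST i → push 2
BINARY_OP - → 1 - 2 = -1
STORE_FAST s → s=-1
LOAD_FAST i → push 2
LOAD_CONST → push 1
BINARY_OP + → 2 + 1 = 3
STORE_FAST i → i=3
LOAD_FAST i → push 3
LOAD_CONST → push 3
COMPARE_OP bool(<) → 3 vs 3 = False
POP_JUMP_IF_FALSE → pop False; jump
LOAD_FAST s → push -1
RETURN_VALUE → return -1.

-1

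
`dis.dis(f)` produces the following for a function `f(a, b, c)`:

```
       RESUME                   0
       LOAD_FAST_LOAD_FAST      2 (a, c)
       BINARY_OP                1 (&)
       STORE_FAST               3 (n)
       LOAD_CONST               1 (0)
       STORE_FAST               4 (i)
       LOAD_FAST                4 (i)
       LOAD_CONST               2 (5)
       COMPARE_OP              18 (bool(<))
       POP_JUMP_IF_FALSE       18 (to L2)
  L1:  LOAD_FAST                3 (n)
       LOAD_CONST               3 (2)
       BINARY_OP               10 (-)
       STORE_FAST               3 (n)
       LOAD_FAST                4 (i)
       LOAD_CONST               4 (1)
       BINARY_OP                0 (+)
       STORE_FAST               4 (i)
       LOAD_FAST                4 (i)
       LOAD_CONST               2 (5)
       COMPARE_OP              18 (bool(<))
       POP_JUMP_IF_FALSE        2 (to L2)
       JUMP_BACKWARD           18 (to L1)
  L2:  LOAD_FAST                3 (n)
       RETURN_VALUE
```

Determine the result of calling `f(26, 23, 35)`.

LOAD_FAST_LOAD_FAST a,c → push 26,35
BINARY_OP & → 26 & 35 = 2
STORE_FAST n → n=2
LOAD_CONST → push 0
STORE_FAST i → i=0
LOAD_FAST i → push 0
LOAD_CONST → push 5
COMPARE_OP bool(<) → 0 vs 5 = True
POP_JUMP_IF_FALSE → pop True; no jump
LOAD_FAST n → push 2
LOAD_CONST → push 2
BINARY_OP - → 2 - 2 = 0
STORE_FAST n → n=0
LOAD_FAST i → push 0
LOAD_CONST → push 1
BINARY_OP + → 0 + 1 = 1
STORE_FAST i → i=1
LOAD_FAST i → push 1
LOAD_CONST → push 5
COMPARE_OP bool(<) → 1 vs 5 = True
POP_JUMP_IF_FALSE → pop True; no jump
LOAD_FAST n → push 0
LOAD_CONST → push 2
BINARY_OP - → 0 - 2 = -2
STORE_FAST n → n=-2
LOAD_FAST i → push 1
LOAD_CONST → push 1
BINARY_OP + → 1 + 1 = 2
STORE_FAST i → i=2
LOAD_FAST i → push 2
LOAD_CONST → push 5
COMPARE_OP bool(<) → 2 vs 5 = True
POP_JUMP_IF_FALSE → pop True; no jump
LOAD_FAST n → push -2
LOAD_CONST → push 2
BINARY_OP - → -2 - 2 = -4
STORE_FAST n → n=-4
LOAD_FAST i → push 2
LOAD_CONST → push 1
BINARY_OP + → 2 + 1 = 3
STORE_FAST i → i=3
LOAD_FAST i → push 3
LOAD_CONST → push 5
COMPARE_OP bool(<) → 3 vs 5 = True
POP_JUMP_IF_FALSE → pop True; no jump
LOAD_FAST n → push -4
LOAD_CONST → push 2
BINARY_OP - → -4 - 2 = -6
STORE_FAST n → n=-6
LOAD_FAST i → push 3
LOAD_CONST → push 1
BINARY_OP + → 3 + 1 = 4
STORE_FAST i → i=4
LOAD_FAST i → push 4
LOAD_CONST → push 5
COMPARE_OP bool(<) → 4 vs 5 = True
POP_JUMP_IF_FALSE → pop True; no jump
LOAD_FAST n → push -6
LOAD_CONST → push 2
BINARY_OP - → -6 - 2 = -8
STORE_FAST n → n=-8
LOAD_FAST i → push 4
LOAD_CONST → push 1
BINARY_OP + → 4 + 1 = 5
STORE_FAST i → i=5
LOAD_FAST i → push 5
LOAD_CONST → push 5
COMPARE_OP bool(<) → 5 vs 5 = False
POP_JUMP_IF_FALSE → pop False; jump
LOAD_FAST n → push -8
RETURN_VALUE → return -8.

-8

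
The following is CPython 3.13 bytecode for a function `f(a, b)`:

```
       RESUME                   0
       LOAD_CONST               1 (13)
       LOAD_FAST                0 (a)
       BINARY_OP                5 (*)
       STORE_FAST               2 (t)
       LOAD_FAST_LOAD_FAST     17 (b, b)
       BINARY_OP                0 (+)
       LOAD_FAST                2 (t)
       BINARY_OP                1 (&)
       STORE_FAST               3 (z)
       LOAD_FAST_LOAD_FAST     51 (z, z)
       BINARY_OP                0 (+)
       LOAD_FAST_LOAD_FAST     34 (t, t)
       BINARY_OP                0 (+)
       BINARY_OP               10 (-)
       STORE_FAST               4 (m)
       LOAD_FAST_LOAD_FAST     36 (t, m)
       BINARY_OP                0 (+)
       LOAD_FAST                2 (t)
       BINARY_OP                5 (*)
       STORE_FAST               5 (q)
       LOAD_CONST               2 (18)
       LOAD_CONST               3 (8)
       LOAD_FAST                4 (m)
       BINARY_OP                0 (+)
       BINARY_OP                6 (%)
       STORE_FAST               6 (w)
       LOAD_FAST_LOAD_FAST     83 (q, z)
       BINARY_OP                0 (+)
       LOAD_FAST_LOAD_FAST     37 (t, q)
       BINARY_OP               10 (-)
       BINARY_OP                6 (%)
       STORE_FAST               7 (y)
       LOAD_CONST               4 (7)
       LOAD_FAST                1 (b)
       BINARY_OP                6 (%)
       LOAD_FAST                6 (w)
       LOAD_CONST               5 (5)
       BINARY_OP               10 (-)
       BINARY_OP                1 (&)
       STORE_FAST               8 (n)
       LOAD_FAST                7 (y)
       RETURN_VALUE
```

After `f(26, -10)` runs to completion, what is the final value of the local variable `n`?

LOAD_CONST → push 13. Stack: [13]
LOAD_FAST a → push 26. Stack: [13, 26]
BINARY_OP * → 13 * 26 = 338. Stack: [338]
STORE_FAST t → t=338. Stack: []
LOAD_FAST_LOAD_FAST b,b → push -10,-10. Stack: [-10, -10]
BINARY_OP + → -10 + -10 = -20. Stack: [-20]
LOAD_FAST t → push 338. Stack: [-20, 338]
BINARY_OP & → -20 & 338 = 320. Stack: [320]
STORE_FAST z → z=320. Stack: []
LOAD_FAST_LOAD_FAST z,z → push 320,320. Stack: [320, 320]
BINARY_OP + → 320 + 320 = 640. Stack: [640]
LOAD_FAST_LOAD_FAST t,t → push 338,338. Stack: [640, 338, 338]
BINARY_OP + → 338 + 338 = 676. Stack: [640, 676]
BINARY_OP - → 640 - 676 = -36. Stack: [-36]
STORE_FAST m → m=-36. Stack: []
LOAD_FAST_LOAD_FAST t,m → push 338,-36. Stack: [338, -36]
BINARY_OP + → 338 + -36 = 302. Stack: [302]
LOAD_FAST t → push 338. Stack: [302, 338]
BINARY_OP * → 302 * 338 = 102076. Stack: [102076]
STORE_FAST q → q=102076. Stack: []
LOAD_CONST → push 18. Stack: [18]
LOAD_CONST → push 8. Stack: [18, 8]
LOAD_FAST m → push -36. Stack: [18, 8, -36]
BINARY_OP + → 8 + -36 = -28. Stack: [18, -28]
BINARY_OP % → 18 % -28 = -10. Stack: [-10]
STORE_FAST w → w=-10. Stack: []
LOAD_FAST_LOAD_FAST q,z → push 102076,320. Stack: [102076, 320]
BINARY_OP + → 102076 + 320 = 102396. Stack: [102396]
LOAD_FAST_LOAD_FAST t,q → push 338,102076. Stack: [102396, 338, 102076]
BINARY_OP - → 338 - 102076 = -101738. Stack: [102396, -101738]
BINARY_OP % → 102396 % -101738 = -101080. Stack: [-101080]
STORE_FAST y → y=-101080. Stack: []
LOAD_CONST → push 7. Stack: [7]
LOAD_FAST b → push -10. Stack: [7, -10]
BINARY_OP % → 7 % -10 = -3. Stack: [-3]
LOAD_FAST w → push -10. Stack: [-3, -10]
LOAD_CONST → push 5. Stack: [-3, -10, 5]
BINARY_OP - → -10 - 5 = -15. Stack: [-3, -15]
BINARY_OP & → -3 & -15 = -15. Stack: [-15]
STORE_FAST n → n=-15. Stack: []
LOAD_FAST y → push -101080. Stack: [-101080]
RETURN_VALUE → return -101080.

-15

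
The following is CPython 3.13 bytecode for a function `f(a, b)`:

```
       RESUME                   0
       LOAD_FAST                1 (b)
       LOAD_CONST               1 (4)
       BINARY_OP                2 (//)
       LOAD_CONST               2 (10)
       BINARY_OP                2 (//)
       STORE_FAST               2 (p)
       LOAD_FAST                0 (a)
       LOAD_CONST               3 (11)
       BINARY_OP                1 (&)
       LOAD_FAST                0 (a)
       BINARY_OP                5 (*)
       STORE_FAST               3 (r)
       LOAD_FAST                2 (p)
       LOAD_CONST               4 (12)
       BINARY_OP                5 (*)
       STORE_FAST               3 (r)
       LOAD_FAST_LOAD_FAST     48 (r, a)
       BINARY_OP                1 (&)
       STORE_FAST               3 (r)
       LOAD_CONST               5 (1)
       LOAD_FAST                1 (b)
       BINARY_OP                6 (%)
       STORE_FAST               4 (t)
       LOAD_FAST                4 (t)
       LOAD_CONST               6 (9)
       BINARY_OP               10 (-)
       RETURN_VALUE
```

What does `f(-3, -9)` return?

LOAD_FAST b → push -9. Stack: [-9]
LOAD_CONST → push 4. Stack: [-9, 4]
BINARY_OP // → -9 // 4 = -3. Stack: [-3]
LOAD_CONST → push 10. Stack: [-3, 10]
BINARY_OP // → -3 // 10 = -1. Stack: [-1]
STORE_FAST p → p=-1. Stack: []
LOAD_FAST a → push -3. Stack: [-3]
LOAD_CONST → push 11. Stack: [-3, 11]
BINARY_OP & → -3 & 11 = 9. Stack: [9]
LOAD_FAST a → push -3. Stack: [9, -3]
BINARY_OP * → 9 * -3 = -27. Stack: [-27]
STORE_FAST r → r=-27. Stack: []
LOAD_FAST p → push -1. Stack: [-1]
LOAD_CONST → push 12. Stack: [-1, 12]
BINARY_OP * → -1 * 12 = -12. Stack: [-12]
STORE_FAST r → r=-12. Stack: []
LOAD_FAST_LOAD_FAST r,a → push -12,-3. Stack: [-12, -3]
BINARY_OP & → -12 & -3 = -12. Stack: [-12]
STORE_FAST r → r=-12. Stack: []
LOAD_CONST → push 1. Stack: [1]
LOAD_FAST b → push -9. Stack: [1, -9]
BINARY_OP % → 1 % -9 = -8. Stack: [-8]
STORE_FAST t → t=-8. Stack: []
LOAD_FAST t → push -8. Stack: [-8]
LOAD_CONST → push 9. Stack: [-8, 9]
BINARY_OP - → -8 - 9 = -17. Stack: [-17]
RETURN_VALUE → return -17.

-17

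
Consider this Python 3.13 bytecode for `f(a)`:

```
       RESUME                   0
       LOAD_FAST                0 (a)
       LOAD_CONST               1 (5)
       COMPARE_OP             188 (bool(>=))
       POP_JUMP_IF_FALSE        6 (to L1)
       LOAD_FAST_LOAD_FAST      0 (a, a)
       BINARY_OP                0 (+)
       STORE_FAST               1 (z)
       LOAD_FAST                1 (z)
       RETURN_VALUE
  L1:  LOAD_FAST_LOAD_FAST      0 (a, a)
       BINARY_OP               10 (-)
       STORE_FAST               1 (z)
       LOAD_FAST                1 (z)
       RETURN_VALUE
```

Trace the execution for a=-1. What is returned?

LOAD_FAST a → push -1. Stack: [-1]
LOAD_CONST → push 5. Stack: [-1, 5]
COMPARE_OP bool(>=) → -1 vs 5 = False. Stack: [False]
POP_JUMP_IF_FALSE → pop False; jump. Stack: []
LOAD_FAST_LOAD_FAST a,a → push -1,-1. Stack: [-1, -1]
BINARY_OP - → -1 - -1 = 0. Stack: [0]
STORE_FAST z → z=0. Stack: []
LOAD_FAST z → push 0. Stack: [0]
RETURN_VALUE → return 0.

0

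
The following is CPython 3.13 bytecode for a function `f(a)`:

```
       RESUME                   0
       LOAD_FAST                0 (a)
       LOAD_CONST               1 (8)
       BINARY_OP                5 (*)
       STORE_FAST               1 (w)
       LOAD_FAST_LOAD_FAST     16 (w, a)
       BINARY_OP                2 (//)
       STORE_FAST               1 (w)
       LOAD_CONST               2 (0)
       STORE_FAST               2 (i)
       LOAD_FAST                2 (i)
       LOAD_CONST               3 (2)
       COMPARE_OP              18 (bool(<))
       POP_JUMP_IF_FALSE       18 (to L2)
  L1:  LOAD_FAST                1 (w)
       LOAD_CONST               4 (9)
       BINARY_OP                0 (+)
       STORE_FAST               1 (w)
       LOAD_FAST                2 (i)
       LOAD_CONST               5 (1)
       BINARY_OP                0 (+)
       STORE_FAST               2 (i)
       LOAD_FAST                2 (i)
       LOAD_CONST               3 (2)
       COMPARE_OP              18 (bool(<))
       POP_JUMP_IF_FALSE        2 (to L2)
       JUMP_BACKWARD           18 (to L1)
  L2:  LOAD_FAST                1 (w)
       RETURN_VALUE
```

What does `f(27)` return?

LOAD_FAST a → push 27. Stack: [27]
LOAD_CONST → push 8. Stack: [27, 8]
BINARY_OP * → 27 * 8 = 216. Stack: [216]
STORE_FAST w → w=216. Stack: []
LOAD_FAST_LOAD_FAST w,a → push 216,27. Stack: [216, 27]
BINARY_OP // → 216 // 27 = 8. Stack: [8]
STORE_FAST w → w=8. Stack: []
LOAD_CONST → push 0. Stack: [0]
STORE_FAST i → i=0. Stack: []
LOAD_FAST i → push 0. Stack: [0]
LOAD_CONST → push 2. Stack: [0, 2]
COMPARE_OP bool(<) → 0 vs 2 = True. Stack: [True]
POP_JUMP_IF_FALSE → pop True; no jump. Stack: []
LOAD_FAST w → push 8. Stack: [8]
LOAD_CONST → push 9. Stack: [8, 9]
BINARY_OP + → 8 + 9 = 17. Stack: [17]
STORE_FAST w → w=17. Stack: []
LOAD_FAST i → push 0. Stack: [0]
LOAD_CONST → push 1. Stack: [0, 1]
BINARY_OP + → 0 + 1 = 1. Stack: [1]
STORE_FAST i → i=1. Stack: []
LOAD_FAST i → push 1. Stack: [1]
LOAD_CONST → push 2. Stack: [1, 2]
COMPARE_OP bool(<) → 1 vs 2 = True. Stack: [True]
POP_JUMP_IF_FALSE → pop True; no jump. Stack: []
LOAD_FAST w → push 17. Stack: [17]
LOAD_CONST → push 9. Stack: [17, 9]
BINARY_OP + → 17 + 9 = 26. Stack: [26]
STORE_FAST w → w=26. Stack: []
LOAD_FAST i → push 1. Stack: [1]
LOAD_CONST → push 1. Stack: [1, 1]
BINARY_OP + → 1 + 1 = 2. Stack: [2]
STORE_FAST i → i=2. Stack: []
LOAD_FAST i → push 2. Stack: [2]
LOAD_CONST → push 2. Stack: [2, 2]
COMPARE_OP bool(<) → 2 vs 2 = False. Stack: [False]
POP_JUMP_IF_FALSE → pop False; jump. Stack: []
LOAD_FAST w → push 26. Stack: [26]
RETURN_VALUE → return 26.

26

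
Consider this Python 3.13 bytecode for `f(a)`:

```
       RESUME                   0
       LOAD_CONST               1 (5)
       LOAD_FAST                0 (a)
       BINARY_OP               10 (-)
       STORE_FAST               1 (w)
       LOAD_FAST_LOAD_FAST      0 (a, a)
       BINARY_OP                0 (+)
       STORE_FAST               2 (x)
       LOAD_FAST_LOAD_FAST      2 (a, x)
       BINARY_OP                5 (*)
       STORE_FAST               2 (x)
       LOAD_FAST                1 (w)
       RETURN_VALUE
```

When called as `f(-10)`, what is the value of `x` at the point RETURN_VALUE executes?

200

LOAD_CONST → push 5. Stack: [5]
LOAD_FAST a → push -10. Stack: [5, -10]
BINARY_OP - → 5 - -10 = 15. Stack: [15]
STORE_FAST w → w=15. Stack: []
LOAD_FAST_LOAD_FAST a,a → push -10,-10. Stack: [-10, -10]
BINARY_OP + → -10 + -10 = -20. Stack: [-20]
STORE_FAST x → x=-20. Stack: []
LOAD_FAST_LOAD_FAST a,x → push -10,-20. Stack: [-10, -20]
BINARY_OP * → -10 * -20 = 200. Stack: [200]
STORE_FAST x → x=200. Stack: []
LOAD_FAST w → push 15. Stack: [15]
RETURN_VALUE → return 15.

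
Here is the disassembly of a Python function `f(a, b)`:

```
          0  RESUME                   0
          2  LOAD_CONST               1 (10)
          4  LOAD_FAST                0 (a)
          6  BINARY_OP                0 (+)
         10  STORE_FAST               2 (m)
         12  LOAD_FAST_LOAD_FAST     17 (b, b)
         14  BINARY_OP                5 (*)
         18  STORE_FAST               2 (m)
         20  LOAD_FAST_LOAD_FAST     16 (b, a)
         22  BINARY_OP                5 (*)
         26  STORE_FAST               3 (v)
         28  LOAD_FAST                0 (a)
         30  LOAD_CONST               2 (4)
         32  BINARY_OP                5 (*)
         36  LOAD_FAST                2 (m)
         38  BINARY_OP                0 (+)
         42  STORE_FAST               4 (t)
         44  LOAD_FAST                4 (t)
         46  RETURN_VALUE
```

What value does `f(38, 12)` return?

296

LOAD_CONST → push 10. Stack: [10]
LOAD_FAST a → push 38. Stack: [10, 38]
BINARY_OP + → 10 + 38 = 48. Stack: [48]
STORE_FAST m → m=48. Stack: []
LOAD_FAST_LOAD_FAST b,b → push 12,12. Stack: [12, 12]
BINARY_OP * → 12 * 12 = 144. Stack: [144]
STORE_FAST m → m=144. Stack: []
LOAD_FAST_LOAD_FAST b,a → push 12,38. Stack: [12, 38]
BINARY_OP * → 12 * 38 = 456. Stack: [456]
STORE_FAST v → v=456. Stack: []
LOAD_FAST a → push 38. Stack: [38]
LOAD_CONST → push 4. Stack: [38, 4]
BINARY_OP * → 38 * 4 = 152. Stack: [152]
LOAD_FAST m → push 144. Stack: [152, 144]
BINARY_OP + → 152 + 144 = 296. Stack: [296]
STORE_FAST t → t=296. Stack: []
LOAD_FAST t → push 296. Stack: [296]
RETURN_VALUE → return 296.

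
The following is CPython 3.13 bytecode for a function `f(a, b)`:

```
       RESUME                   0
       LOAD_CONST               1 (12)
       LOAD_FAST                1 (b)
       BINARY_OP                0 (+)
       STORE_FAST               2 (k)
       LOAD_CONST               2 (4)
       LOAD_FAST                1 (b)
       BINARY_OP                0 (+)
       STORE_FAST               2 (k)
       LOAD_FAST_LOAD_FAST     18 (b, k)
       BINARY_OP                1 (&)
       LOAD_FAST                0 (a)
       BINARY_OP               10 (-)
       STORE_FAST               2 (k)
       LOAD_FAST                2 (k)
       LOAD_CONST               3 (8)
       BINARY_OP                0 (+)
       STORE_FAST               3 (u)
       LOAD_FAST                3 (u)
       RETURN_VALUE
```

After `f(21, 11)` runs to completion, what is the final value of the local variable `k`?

-10

LOAD_CONST → push 12. Stack: [12]
LOAD_FAST b → push 11. Stack: [12, 11]
BINARY_OP + → 12 + 11 = 23. Stack: [23]
STORE_FAST k → k=23. Stack: []
LOAD_CONST → push 4. Stack: [4]
LOAD_FAST b → push 11. Stack: [4, 11]
BINARY_OP + → 4 + 11 = 15. Stack: [15]
STORE_FAST k → k=15. Stack: []
LOAD_FAST_LOAD_FAST b,k → push 11,15. Stack: [11, 15]
BINARY_OP & → 11 & 15 = 11. Stack: [11]
LOAD_FAST a → push 21. Stack: [11, 21]
BINARY_OP - → 11 - 21 = -10. Stack: [-10]
STORE_FAST k → k=-10. Stack: []
LOAD_FAST k → push -10. Stack: [-10]
LOAD_CONST → push 8. Stack: [-10, 8]
BINARY_OP + → -10 + 8 = -2. Stack: [-2]
STORE_FAST u → u=-2. Stack: []
LOAD_FAST u → push -2. Stack: [-2]
RETURN_VALUE → return -2.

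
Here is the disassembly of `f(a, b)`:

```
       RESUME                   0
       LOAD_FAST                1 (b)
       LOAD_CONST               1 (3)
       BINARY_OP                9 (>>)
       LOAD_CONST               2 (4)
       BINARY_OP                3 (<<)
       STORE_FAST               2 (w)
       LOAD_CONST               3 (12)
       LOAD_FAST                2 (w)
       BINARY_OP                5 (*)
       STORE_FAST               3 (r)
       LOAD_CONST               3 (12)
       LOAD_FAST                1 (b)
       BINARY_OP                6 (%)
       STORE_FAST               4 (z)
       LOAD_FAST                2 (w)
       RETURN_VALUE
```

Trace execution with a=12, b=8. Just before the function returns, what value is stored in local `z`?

4

LOAD_FAST b → push 8. Stack: [8]
LOAD_CONST → push 3. Stack: [8, 3]
BINARY_OP >> → 8 >> 3 = 1. Stack: [1]
LOAD_CONST → push 4. Stack: [1, 4]
BINARY_OP << → 1 << 4 = 16. Stack: [16]
STORE_FAST w → w=16. Stack: []
LOAD_CONST → push 12. Stack: [12]
LOAD_FAST w → push 16. Stack: [12, 16]
BINARY_OP * → 12 * 16 = 192. Stack: [192]
STORE_FAST r → r=192. Stack: []
LOAD_CONST → push 12. Stack: [12]
LOAD_FAST b → push 8. Stack: [12, 8]
BINARY_OP % → 12 % 8 = 4. Stack: [4]
STORE_FAST z → z=4. Stack: []
LOAD_FAST w → push 16. Stack: [16]
RETURN_VALUE → return 16.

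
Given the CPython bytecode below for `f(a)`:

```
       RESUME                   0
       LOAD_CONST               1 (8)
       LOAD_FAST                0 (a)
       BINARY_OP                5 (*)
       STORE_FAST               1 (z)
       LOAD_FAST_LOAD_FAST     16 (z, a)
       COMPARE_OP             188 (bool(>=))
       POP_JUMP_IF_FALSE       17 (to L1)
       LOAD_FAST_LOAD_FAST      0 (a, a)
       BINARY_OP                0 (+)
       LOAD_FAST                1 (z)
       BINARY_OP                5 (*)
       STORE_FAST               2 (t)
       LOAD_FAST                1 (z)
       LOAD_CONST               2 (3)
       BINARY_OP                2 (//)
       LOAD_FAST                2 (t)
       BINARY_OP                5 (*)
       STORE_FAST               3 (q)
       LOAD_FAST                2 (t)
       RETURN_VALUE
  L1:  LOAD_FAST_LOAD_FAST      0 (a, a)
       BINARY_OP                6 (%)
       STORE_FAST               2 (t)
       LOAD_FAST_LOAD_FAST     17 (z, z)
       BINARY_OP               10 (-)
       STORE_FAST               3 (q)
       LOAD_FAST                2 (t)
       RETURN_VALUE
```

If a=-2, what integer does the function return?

0

LOAD_CONST → push 8. Stack: [8]
LOAD_FAST a → push -2. Stack: [8, -2]
BINARY_OP * → 8 * -2 = -16. Stack: [-16]
STORE_FAST z → z=-16. Stack: []
LOAD_FAST_LOAD_FAST z,a → push -16,-2. Stack: [-16, -2]
COMPARE_OP bool(>=) → -16 vs -2 = False. Stack: [False]
POP_JUMP_IF_FALSE → pop False; jump. Stack: []
LOAD_FAST_LOAD_FAST a,a → push -2,-2. Stack: [-2, -2]
BINARY_OP % → -2 % -2 = 0. Stack: [0]
STORE_FAST t → t=0. Stack: []
LOAD_FAST_LOAD_FAST z,z → push -16,-16. Stack: [-16, -16]
BINARY_OP - → -16 - -16 = 0. Stack: [0]
STORE_FAST q → q=0. Stack: []
LOAD_FAST t → push 0. Stack: [0]
RETURN_VALUE → return 0.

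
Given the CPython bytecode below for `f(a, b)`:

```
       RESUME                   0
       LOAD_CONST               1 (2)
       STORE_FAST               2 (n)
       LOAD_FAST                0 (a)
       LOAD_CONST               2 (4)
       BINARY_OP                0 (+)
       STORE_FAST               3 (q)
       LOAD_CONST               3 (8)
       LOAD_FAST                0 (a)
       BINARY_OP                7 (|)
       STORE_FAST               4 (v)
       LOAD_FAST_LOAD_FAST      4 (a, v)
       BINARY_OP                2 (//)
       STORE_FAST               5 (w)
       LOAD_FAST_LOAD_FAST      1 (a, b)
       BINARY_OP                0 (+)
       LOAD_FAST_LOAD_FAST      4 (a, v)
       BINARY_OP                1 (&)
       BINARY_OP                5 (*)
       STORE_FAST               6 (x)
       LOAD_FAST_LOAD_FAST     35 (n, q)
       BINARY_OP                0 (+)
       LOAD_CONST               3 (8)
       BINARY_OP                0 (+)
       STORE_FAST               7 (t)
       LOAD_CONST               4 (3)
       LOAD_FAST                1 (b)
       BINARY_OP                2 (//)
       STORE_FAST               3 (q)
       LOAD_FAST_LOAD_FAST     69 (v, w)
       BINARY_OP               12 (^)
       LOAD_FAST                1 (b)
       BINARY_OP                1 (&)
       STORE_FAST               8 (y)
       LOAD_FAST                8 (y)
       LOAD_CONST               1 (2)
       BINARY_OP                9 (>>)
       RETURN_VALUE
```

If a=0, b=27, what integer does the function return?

2

LOAD_CONST → push 2. Stack: [2]
STORE_FAST n → n=2. Stack: []
LOAD_FAST a → push 0. Stack: [0]
LOAD_CONST → push 4. Stack: [0, 4]
BINARY_OP + → 0 + 4 = 4. Stack: [4]
STORE_FAST q → q=4. Stack: []
LOAD_CONST → push 8. Stack: [8]
LOAD_FAST a → push 0. Stack: [8, 0]
BINARY_OP | → 8 | 0 = 8. Stack: [8]
STORE_FAST v → v=8. Stack: []
LOAD_FAST_LOAD_FAST a,v → push 0,8. Stack: [0, 8]
BINARY_OP // → 0 // 8 = 0. Stack: [0]
STORE_FAST w → w=0. Stack: []
LOAD_FAST_LOAD_FAST a,b → push 0,27. Stack: [0, 27]
BINARY_OP + → 0 + 27 = 27. Stack: [27]
LOAD_FAST_LOAD_FAST a,v → push 0,8. Stack: [27, 0, 8]
BINARY_OP & → 0 & 8 = 0. Stack: [27, 0]
BINARY_OP * → 27 * 0 = 0. Stack: [0]
STORE_FAST x → x=0. Stack: []
LOAD_FAST_LOAD_FAST n,q → push 2,4. Stack: [2, 4]
BINARY_OP + → 2 + 4 = 6. Stack: [6]
LOAD_CONST → push 8. Stack: [6, 8]
BINARY_OP + → 6 + 8 = 14. Stack: [14]
STORE_FAST t → t=14. Stack: []
LOAD_CONST → push 3. Stack: [3]
LOAD_FAST b → push 27. Stack: [3, 27]
BINARY_OP // → 3 // 27 = 0. Stack: [0]
STORE_FAST q → q=0. Stack: []
LOAD_FAST_LOAD_FAST v,w → push 8,0. Stack: [8, 0]
BINARY_OP ^ → 8 ^ 0 = 8. Stack: [8]
LOAD_FAST b → push 27. Stack: [8, 27]
BINARY_OP & → 8 & 27 = 8. Stack: [8]
STORE_FAST y → y=8. Stack: []
LOAD_FAST y → push 8. Stack: [8]
LOAD_CONST → push 2. Stack: [8, 2]
BINARY_OP >> → 8 >> 2 = 2. Stack: [2]
RETURN_VALUE → return 2.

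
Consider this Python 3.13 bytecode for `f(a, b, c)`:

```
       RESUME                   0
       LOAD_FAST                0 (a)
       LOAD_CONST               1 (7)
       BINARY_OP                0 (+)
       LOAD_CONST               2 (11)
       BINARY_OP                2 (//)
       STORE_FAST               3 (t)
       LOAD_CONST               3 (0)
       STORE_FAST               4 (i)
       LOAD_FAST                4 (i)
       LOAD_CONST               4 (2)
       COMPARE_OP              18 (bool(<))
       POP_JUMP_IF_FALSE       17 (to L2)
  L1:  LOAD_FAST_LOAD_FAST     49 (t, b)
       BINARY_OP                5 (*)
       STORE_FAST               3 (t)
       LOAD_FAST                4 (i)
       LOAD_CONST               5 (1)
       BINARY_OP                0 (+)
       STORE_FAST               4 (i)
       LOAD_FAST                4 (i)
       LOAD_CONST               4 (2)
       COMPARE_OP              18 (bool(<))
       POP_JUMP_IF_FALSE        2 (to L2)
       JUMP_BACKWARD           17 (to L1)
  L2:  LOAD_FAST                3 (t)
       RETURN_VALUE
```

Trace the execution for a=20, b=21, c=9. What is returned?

LOAD_FAST a → push 20. Stack: [20]
LOAD_CONST → push 7. Stack: [20, 7]
BINARY_OP + → 20 + 7 = 27. Stack: [27]
LOAD_CONST → push 11. Stack: [27, 11]
BINARY_OP // → 27 // 11 = 2. Stack: [2]
STORE_FAST t → t=2. Stack: []
LOAD_CONST → push 0. Stack: [0]
STORE_FAST i → i=0. Stack: []
LOAD_FAST i → push 0. Stack: [0]
LOAD_CONST → push 2. Stack: [0, 2]
COMPARE_OP bool(<) → 0 vs 2 = True. Stack: [True]
POP_JUMP_IF_FALSE → pop True; no jump. Stack: []
LOAD_FAST_LOAD_FAST t,b → push 2,21. Stack: [2, 21]
BINARY_OP * → 2 * 21 = 42. Stack: [42]
STORE_FAST t → t=42. Stack: []
LOAD_FAST i → push 0. Stack: [0]
LOAD_CONST → push 1. Stack: [0, 1]
BINARY_OP + → 0 + 1 = 1. Stack: [1]
STORE_FAST i → i=1. Stack: []
LOAD_FAST i → push 1. Stack: [1]
LOAD_CONST → push 2. Stack: [1, 2]
COMPARE_OP bool(<) → 1 vs 2 = True. Stack: [True]
POP_JUMP_IF_FALSE → pop True; no jump. Stack: []
LOAD_FAST_LOAD_FAST t,b → push 42,21. Stack: [42, 21]
BINARY_OP * → 42 * 21 = 882. Stack: [882]
STORE_FAST t → t=882. Stack: []
LOAD_FAST i → push 1. Stack: [1]
LOAD_CONST → push 1. Stack: [1, 1]
BINARY_OP + → 1 + 1 = 2. Stack: [2]
STORE_FAST i → i=2. Stack: []
LOAD_FAST i → push 2. Stack: [2]
LOAD_CONST → push 2. Stack: [2, 2]
COMPARE_OP bool(<) → 2 vs 2 = False. Stack: [False]
POP_JUMP_IF_FALSE → pop False; jump. Stack: []
LOAD_FAST t → push 882. Stack: [882]
RETURN_VALUE → return 882.

882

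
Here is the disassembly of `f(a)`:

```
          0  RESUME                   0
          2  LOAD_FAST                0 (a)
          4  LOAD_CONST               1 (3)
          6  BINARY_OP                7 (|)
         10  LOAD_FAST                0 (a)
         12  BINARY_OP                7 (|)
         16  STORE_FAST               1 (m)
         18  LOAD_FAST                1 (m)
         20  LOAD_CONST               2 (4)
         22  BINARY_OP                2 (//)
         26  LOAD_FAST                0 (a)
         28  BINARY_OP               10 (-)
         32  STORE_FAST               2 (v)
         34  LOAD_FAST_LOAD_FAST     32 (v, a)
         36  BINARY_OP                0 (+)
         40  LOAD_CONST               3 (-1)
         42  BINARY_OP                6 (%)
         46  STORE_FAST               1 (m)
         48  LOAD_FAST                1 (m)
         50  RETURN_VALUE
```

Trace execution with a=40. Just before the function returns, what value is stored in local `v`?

LOAD_FAST a → push 40. Stack: [40]
LOAD_CONST → push 3. Stack: [40, 3]
BINARY_OP | → 40 | 3 = 43. Stack: [43]
LOAD_FAST a → push 40. Stack: [43, 40]
BINARY_OP | → 43 | 40 = 43. Stack: [43]
STORE_FAST m → m=43. Stack: []
LOAD_FAST m → push 43. Stack: [43]
LOAD_CONST → push 4. Stack: [43, 4]
BINARY_OP // → 43 // 4 = 10. Stack: [10]
LOAD_FAST a → push 40. Stack: [10, 40]
BINARY_OP - → 10 - 40 = -30. Stack: [-30]
STORE_FAST v → v=-30. Stack: []
LOAD_FAST_LOAD_FAST v,a → push -30,40. Stack: [-30, 40]
BINARY_OP + → -30 + 40 = 10. Stack: [10]
LOAD_CONST → push -1. Stack: [10, -1]
BINARY_OP % → 10 % -1 = 0. Stack: [0]
STORE_FAST m → m=0. Stack: []
LOAD_FAST m → push 0. Stack: [0]
RETURN_VALUE → return 0.

-30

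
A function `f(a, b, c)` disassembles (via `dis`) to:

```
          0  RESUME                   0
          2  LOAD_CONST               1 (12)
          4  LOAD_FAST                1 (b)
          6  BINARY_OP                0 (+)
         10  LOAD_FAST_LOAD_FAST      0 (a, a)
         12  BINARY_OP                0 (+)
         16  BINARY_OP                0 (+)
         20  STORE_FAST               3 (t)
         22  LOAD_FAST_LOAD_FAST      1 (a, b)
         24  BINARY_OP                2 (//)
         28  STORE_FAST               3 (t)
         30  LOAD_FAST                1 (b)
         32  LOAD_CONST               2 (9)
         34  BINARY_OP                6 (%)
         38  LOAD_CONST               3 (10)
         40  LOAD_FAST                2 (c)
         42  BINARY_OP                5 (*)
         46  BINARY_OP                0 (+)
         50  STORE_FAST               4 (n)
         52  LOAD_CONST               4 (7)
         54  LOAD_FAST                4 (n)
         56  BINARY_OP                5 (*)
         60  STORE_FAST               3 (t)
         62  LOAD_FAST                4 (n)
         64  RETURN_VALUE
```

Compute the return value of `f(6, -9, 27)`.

270

LOAD_CONST → push 12. Stack: [12]
LOAD_FAST b → push -9. Stack: [12, -9]
BINARY_OP + → 12 + -9 = 3. Stack: [3]
LOAD_FAST_LOAD_FAST a,a → push 6,6. Stack: [3, 6, 6]
BINARY_OP + → 6 + 6 = 12. Stack: [3, 12]
BINARY_OP + → 3 + 12 = 15. Stack: [15]
STORE_FAST t → t=15. Stack: []
LOAD_FAST_LOAD_FAST a,b → push 6,-9. Stack: [6, -9]
BINARY_OP // → 6 // -9 = -1. Stack: [-1]
STORE_FAST t → t=-1. Stack: []
LOAD_FAST b → push -9. Stack: [-9]
LOAD_CONST → push 9. Stack: [-9, 9]
BINARY_OP % → -9 % 9 = 0. Stack: [0]
LOAD_CONST → push 10. Stack: [0, 10]
LOAD_FAST c → push 27. Stack: [0, 10, 27]
BINARY_OP * → 10 * 27 = 270. Stack: [0, 270]
BINARY_OP + → 0 + 270 = 270. Stack: [270]
STORE_FAST n → n=270. Stack: []
LOAD_CONST → push 7. Stack: [7]
LOAD_FAST n → push 270. Stack: [7, 270]
BINARY_OP * → 7 * 270 = 1890. Stack: [1890]
STORE_FAST t → t=1890. Stack: []
LOAD_FAST n → push 270. Stack: [270]
RETURN_VALUE → return 270.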